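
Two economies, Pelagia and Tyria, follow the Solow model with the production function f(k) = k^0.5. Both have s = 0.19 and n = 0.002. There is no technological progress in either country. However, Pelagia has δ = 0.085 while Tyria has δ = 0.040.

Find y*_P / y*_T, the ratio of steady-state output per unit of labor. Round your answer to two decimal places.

y*_P / y*_T ≈ 0.48

Steady-state y* = [s/(n + δ)]^(α/(1−α)), so the ratio is [ (s_P/(n + δ)_P) / (s_T/(n + δ)_T) ]^1.
s_P/(n + δ)_P = 0.19/0.087 = 2.1839; s_T/(n + δ)_T = 0.19/0.042 = 4.5238.
Ratio = (2.1839/4.5238)^1 = 0.4828^1 ≈ 0.4828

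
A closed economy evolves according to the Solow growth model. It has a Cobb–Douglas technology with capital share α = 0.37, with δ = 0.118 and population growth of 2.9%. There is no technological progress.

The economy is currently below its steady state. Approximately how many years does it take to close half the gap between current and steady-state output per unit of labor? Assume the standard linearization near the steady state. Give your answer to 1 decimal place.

Near the steady state the convergence rate is λ = (1 − α)(n + δ).
λ = (1 − 0.37) × 0.147 = 0.63 × 0.147 = 0.09261
Half-life = ln 2 / λ = 0.6931 / 0.09261 ≈ 7.48 years

about 7.5 years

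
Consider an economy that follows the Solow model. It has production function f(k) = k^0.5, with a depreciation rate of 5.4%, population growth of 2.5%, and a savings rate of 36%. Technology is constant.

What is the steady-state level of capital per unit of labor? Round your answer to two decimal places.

k* ≈ 20.77

At the steady state, Δk = 0, so s·k^α = (n + δ)·k.
Rearranging, k^(1−α) = s / (n + δ).
k^0.5 = 0.36 / (0.025 + 0.054) = 0.36 / 0.079 = 4.5570
k* = 4.5570^(1/0.5) ≈ 20.7662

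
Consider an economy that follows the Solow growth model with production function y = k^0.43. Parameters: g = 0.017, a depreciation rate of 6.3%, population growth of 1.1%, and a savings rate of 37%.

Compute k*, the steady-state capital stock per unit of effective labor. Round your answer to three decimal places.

k* = 11.714

At the steady state, Δk = 0, so s·k^α = (n + g + δ)·k.
Dividing both sides by k: k^(1−α) = s / (n + g + δ).
k^0.57 = 0.37 / (0.011 + 0.017 + 0.063) = 0.37 / 0.091 = 4.0659
k* = 4.0659^(1/0.57) ≈ 11.7138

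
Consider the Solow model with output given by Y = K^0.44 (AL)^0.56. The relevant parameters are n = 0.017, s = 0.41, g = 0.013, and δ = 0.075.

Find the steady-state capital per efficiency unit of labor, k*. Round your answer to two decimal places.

k* ≈ 11.39

Steady state requires s·f(k) = (n + g + δ)·k, i.e. s·k^α = (n + g + δ)·k.
Dividing both sides by k: k^(1−α) = s / (n + g + δ).
k^0.56 = 0.41 / (0.017 + 0.013 + 0.075) = 0.41 / 0.105 = 3.9048
k* = 3.9048^(1/0.56) ≈ 11.3874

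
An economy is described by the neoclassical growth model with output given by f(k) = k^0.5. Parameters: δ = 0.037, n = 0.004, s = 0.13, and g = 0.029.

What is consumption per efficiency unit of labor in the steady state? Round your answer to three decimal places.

Steady state requires s·f(k) = (n + g + δ)·k, i.e. s·k^α = (n + g + δ)·k.
Rearranging, k^(1−α) = s / (n + g + δ).
k^0.5 = 0.13 / (0.004 + 0.029 + 0.037) = 0.13 / 0.070 = 1.8571
k* = 1.8571^(1/0.5) ≈ 3.4488
y* = (k*)^α = 3.4488^0.5 ≈ 1.8571
c* = (1 − s)·y* = (1 − 0.13) × 1.8571 ≈ 1.6157

c* ≈ 1.616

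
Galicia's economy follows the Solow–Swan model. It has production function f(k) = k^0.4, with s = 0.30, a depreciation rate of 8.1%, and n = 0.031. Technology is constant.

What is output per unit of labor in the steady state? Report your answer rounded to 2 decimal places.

Steady state requires s·f(k) = (n + δ)·k, i.e. s·k^α = (n + δ)·k.
Rearranging, k^(1−α) = s / (n + δ).
k^0.6 = 0.30 / (0.031 + 0.081) = 0.30 / 0.112 = 2.6786
k* = 2.6786^(1/0.6) ≈ 5.1663
y* = (k*)^α = 5.1663^0.4 ≈ 1.9287

y* = 1.93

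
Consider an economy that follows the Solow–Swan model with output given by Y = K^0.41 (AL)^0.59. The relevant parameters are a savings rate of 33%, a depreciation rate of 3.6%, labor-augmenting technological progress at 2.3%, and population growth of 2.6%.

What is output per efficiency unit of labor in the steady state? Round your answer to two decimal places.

At the steady state, Δk = 0, so s·k^α = (n + g + δ)·k.
Dividing both sides by k: k^(1−α) = s / (n + g + δ).
k^0.59 = 0.33 / (0.026 + 0.023 + 0.036) = 0.33 / 0.085 = 3.8824
k* = 3.8824^(1/0.59) ≈ 9.9649
y* = (k*)^α = 9.9649^0.41 ≈ 2.5667

y* = 2.57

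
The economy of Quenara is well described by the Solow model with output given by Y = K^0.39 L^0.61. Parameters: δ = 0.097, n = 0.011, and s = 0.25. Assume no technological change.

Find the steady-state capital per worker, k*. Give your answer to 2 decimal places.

k* ≈ 3.96

Steady state requires s·f(k) = (n + δ)·k, i.e. s·k^α = (n + δ)·k.
Rearranging, k^(1−α) = s / (n + δ).
k^0.61 = 0.25 / (0.011 + 0.097) = 0.25 / 0.108 = 2.3148
k* = 2.3148^(1/0.61) ≈ 3.9588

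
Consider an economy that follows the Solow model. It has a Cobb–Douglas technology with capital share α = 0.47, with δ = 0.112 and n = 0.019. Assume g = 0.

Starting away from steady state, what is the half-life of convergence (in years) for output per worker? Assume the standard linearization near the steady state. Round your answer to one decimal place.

half-life ≈ 10.0 years

Near the steady state the convergence rate is λ = (1 − α)(n + δ).
λ = (1 − 0.47) × 0.131 = 0.53 × 0.131 = 0.06943
Half-life = ln 2 / λ = 0.6931 / 0.06943 ≈ 9.98 years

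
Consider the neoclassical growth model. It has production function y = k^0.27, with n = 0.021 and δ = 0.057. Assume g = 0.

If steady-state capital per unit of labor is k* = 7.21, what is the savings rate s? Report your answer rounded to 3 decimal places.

At the steady state, Δk = 0, so s·k^α = (n + δ)·k.
So s / (n + δ) = (k*)^(1−α) = 7.21^0.73 = 4.2295.
Therefore s = 4.2295 × (n + δ) = 4.2295 × 0.078 = 0.3299.

s ≈ 0.330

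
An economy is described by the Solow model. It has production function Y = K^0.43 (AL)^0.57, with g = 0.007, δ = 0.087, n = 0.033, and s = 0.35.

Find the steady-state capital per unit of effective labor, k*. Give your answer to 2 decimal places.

k* = 5.92

Steady state requires s·f(k) = (n + g + δ)·k, i.e. s·k^α = (n + g + δ)·k.
Rearranging, k^(1−α) = s / (n + g + δ).
k^0.57 = 0.35 / (0.033 + 0.007 + 0.087) = 0.35 / 0.127 = 2.7559
k* = 2.7559^(1/0.57) ≈ 5.9210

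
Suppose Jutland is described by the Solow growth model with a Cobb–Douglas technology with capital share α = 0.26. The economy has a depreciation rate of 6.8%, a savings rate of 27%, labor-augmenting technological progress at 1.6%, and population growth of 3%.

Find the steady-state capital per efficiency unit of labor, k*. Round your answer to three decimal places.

At the steady state, Δk = 0, so s·k^α = (n + g + δ)·k.
Dividing both sides by k: k^(1−α) = s / (n + g + δ).
k^0.74 = 0.27 / (0.030 + 0.016 + 0.068) = 0.27 / 0.114 = 2.3684
k* = 2.3684^(1/0.74) ≈ 3.2064

k* ≈ 3.206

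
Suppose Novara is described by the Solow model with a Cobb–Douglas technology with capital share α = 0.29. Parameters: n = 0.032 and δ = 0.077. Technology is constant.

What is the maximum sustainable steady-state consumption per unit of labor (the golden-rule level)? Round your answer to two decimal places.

c_gold ≈ 1.06

At the golden rule, f'(k) = n + δ, so α·k^(α−1) = n + δ and k_gold = (α/(n + δ))^(1/(1−α)).
k_gold = (0.29/0.109)^(1/0.71) = 2.6606^1.4085 ≈ 3.9681
c_gold = f(k_gold) − (n + δ)·k_gold = 1.4914 − 0.109×3.9681 ≈ 1.0589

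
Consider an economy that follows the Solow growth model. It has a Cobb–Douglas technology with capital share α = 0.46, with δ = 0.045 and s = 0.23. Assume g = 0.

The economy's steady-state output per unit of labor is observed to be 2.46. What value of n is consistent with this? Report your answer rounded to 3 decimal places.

Steady state requires s·f(k) = (n + δ)·k, i.e. s·k^α = (n + δ)·k.
Since y* = [s/(n + δ)]^(α/(1−α)), we have s/(n + δ) = (y*)^((1−α)/α) = 2.46^1.1739 = 2.8769.
Therefore n + δ = s / 2.8769 = 0.23 / 2.8769 = 0.0799, so n = 0.0799 − 0.045 = 0.0349.

n ≈ 0.035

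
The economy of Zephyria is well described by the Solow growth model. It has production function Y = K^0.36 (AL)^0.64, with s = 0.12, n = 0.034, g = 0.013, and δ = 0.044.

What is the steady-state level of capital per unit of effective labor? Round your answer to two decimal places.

k* = 1.54

In steady state, investment equals break-even investment: s·k^α = (n + g + δ)·k.
Dividing both sides by k: k^(1−α) = s / (n + g + δ).
k^0.64 = 0.12 / (0.034 + 0.013 + 0.044) = 0.12 / 0.091 = 1.3187
k* = 1.3187^(1/0.64) ≈ 1.5407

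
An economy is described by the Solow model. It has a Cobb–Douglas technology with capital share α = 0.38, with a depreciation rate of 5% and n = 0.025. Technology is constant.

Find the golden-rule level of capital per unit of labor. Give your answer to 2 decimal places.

k_gold ≈ 13.70

The golden rule sets f'(k) = n + δ, i.e. α·k^(α−1) = n + δ.
So k^(1−α) = α / (n + δ) = 0.38 / 0.075 = 5.0667.
k_gold = 5.0667^(1/0.62) ≈ 13.6979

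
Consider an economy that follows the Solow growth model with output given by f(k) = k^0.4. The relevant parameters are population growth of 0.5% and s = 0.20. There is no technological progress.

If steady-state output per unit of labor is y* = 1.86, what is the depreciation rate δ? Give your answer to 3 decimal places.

At the steady state, Δk = 0, so s·k^α = (n + δ)·k.
Since y* = [s/(n + δ)]^(α/(1−α)), we have s/(n + δ) = (y*)^((1−α)/α) = 1.86^1.5 = 2.5367.
Therefore n + δ = s / 2.5367 = 0.20 / 2.5367 = 0.0788, so δ = 0.0788 − 0.005 = 0.0738.

δ ≈ 0.074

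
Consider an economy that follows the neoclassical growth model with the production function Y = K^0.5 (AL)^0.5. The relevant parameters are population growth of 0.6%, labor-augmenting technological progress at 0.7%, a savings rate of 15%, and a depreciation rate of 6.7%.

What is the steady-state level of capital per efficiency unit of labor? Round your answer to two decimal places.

At the steady state, Δk = 0, so s·k^α = (n + g + δ)·k.
Dividing both sides by k: k^(1−α) = s / (n + g + δ).
k^0.5 = 0.15 / (0.006 + 0.007 + 0.067) = 0.15 / 0.080 = 1.8750
k* = 1.8750^(1/0.5) ≈ 3.5156

k* ≈ 3.52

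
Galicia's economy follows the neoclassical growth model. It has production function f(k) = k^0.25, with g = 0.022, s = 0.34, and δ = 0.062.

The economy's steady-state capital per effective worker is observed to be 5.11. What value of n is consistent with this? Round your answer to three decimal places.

Steady state requires s·f(k) = (n + g + δ)·k, i.e. s·k^α = (n + g + δ)·k.
So s / (n + g + δ) = (k*)^(1−α) = 5.11^0.75 = 3.3987.
Therefore n + g + δ = s / 3.3987 = 0.34 / 3.3987 = 0.1000, so n = 0.1000 − 0.084 = 0.0160.

n ≈ 0.016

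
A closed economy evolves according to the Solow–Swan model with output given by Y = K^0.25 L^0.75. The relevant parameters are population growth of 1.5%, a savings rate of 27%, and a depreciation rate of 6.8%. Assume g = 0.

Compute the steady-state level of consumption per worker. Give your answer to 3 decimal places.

At the steady state, Δk = 0, so s·k^α = (n + δ)·k.
Dividing both sides by k: k^(1−α) = s / (n + δ).
k^0.75 = 0.27 / (0.015 + 0.068) = 0.27 / 0.083 = 3.2530
k* = 3.2530^(1/0.75) ≈ 4.8200
y* = (k*)^α = 4.8200^0.25 ≈ 1.4817
c* = (1 − s)·y* = (1 − 0.27) × 1.4817 ≈ 1.0816

c* = 1.082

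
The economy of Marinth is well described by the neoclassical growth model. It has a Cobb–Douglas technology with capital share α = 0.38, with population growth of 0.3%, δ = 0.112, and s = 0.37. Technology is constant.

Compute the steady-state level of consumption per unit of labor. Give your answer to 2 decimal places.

c* ≈ 1.29

At the steady state, Δk = 0, so s·k^α = (n + δ)·k.
Rearranging, k^(1−α) = s / (n + δ).
k^0.62 = 0.37 / (0.003 + 0.112) = 0.37 / 0.115 = 3.2174
k* = 3.2174^(1/0.62) ≈ 6.5850
y* = (k*)^α = 6.5850^0.38 ≈ 2.0467
c* = (1 − s)·y* = (1 − 0.37) × 2.0467 ≈ 1.2894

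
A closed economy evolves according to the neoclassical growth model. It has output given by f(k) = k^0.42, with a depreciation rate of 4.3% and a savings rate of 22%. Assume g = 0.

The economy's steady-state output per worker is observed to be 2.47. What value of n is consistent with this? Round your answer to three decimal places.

n ≈ 0.020

Steady state requires s·f(k) = (n + δ)·k, i.e. s·k^α = (n + δ)·k.
Since y* = [s/(n + δ)]^(α/(1−α)), we have s/(n + δ) = (y*)^((1−α)/α) = 2.47^1.381 = 3.4859.
Therefore n + δ = s / 3.4859 = 0.22 / 3.4859 = 0.0631, so n = 0.0631 − 0.043 = 0.0201.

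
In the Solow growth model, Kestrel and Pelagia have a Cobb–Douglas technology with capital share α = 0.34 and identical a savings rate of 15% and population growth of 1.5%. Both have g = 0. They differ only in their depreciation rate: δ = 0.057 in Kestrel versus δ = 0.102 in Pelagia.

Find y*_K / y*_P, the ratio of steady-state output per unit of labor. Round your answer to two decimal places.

Steady-state y* = [s/(n + δ)]^(α/(1−α)), so the ratio is [ (s_K/(n + δ)_K) / (s_P/(n + δ)_P) ]^0.5152.
s_K/(n + δ)_K = 0.15/0.072 = 2.0833; s_P/(n + δ)_P = 0.15/0.117 = 1.2821.
Ratio = (2.0833/1.2821)^0.5152 = 1.6249^0.5152 ≈ 1.2842

ratio ≈ 1.28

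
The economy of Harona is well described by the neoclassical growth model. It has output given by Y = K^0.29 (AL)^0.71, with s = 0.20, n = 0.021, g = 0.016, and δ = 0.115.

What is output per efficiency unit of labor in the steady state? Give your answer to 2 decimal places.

In steady state, investment equals break-even investment: s·k^α = (n + g + δ)·k.
Dividing both sides by k: k^(1−α) = s / (n + g + δ).
k^0.71 = 0.20 / (0.021 + 0.016 + 0.115) = 0.20 / 0.152 = 1.3158
k* = 1.3158^(1/0.71) ≈ 1.4719
y* = (k*)^α = 1.4719^0.29 ≈ 1.1186

y* = 1.12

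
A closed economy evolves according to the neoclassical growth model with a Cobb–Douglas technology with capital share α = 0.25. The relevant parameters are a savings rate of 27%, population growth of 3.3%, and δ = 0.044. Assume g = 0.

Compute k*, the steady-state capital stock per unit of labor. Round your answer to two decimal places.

k* = 5.33

At the steady state, Δk = 0, so s·k^α = (n + δ)·k.
Rearranging, k^(1−α) = s / (n + δ).
k^0.75 = 0.27 / (0.033 + 0.044) = 0.27 / 0.077 = 3.5065
k* = 3.5065^(1/0.75) ≈ 5.3272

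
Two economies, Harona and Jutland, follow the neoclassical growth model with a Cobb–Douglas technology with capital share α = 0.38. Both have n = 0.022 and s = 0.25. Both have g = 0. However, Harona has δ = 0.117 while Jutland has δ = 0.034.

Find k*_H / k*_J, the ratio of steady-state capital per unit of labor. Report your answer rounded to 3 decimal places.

Steady-state k* = [s/(n + δ)]^(1/(1−α)), so the ratio is [ (s_H/(n + δ)_H) / (s_J/(n + δ)_J) ]^1.6129.
s_H/(n + δ)_H = 0.25/0.139 = 1.7986; s_J/(n + δ)_J = 0.25/0.056 = 4.4643.
Ratio = (1.7986/4.4643)^1.6129 = 0.4029^1.6129 ≈ 0.2308

ratio ≈ 0.231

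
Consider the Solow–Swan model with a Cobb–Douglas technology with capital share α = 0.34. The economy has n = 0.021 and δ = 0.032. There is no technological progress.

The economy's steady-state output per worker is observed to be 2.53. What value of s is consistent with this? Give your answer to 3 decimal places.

s ≈ 0.321

Steady state requires s·f(k) = (n + δ)·k, i.e. s·k^α = (n + δ)·k.
Since y* = [s/(n + δ)]^(α/(1−α)), we have s/(n + δ) = (y*)^((1−α)/α) = 2.53^1.9412 = 6.0609.
Therefore s = 6.0609 × (n + δ) = 6.0609 × 0.053 = 0.3212.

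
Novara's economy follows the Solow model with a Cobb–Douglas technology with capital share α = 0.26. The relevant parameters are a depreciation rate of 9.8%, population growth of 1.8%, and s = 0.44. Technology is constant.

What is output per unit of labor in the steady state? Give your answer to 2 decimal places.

At the steady state, Δk = 0, so s·k^α = (n + δ)·k.
Rearranging, k^(1−α) = s / (n + δ).
k^0.74 = 0.44 / (0.018 + 0.098) = 0.44 / 0.116 = 3.7931
k* = 3.7931^(1/0.74) ≈ 6.0593
y* = (k*)^α = 6.0593^0.26 ≈ 1.5975

y* ≈ 1.60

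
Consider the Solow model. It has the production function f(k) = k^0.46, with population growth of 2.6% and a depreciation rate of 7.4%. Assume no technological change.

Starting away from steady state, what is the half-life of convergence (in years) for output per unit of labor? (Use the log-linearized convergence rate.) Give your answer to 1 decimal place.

t_½ ≈ 12.8 years

Near the steady state the convergence rate is λ = (1 − α)(n + δ).
λ = (1 − 0.46) × 0.100 = 0.54 × 0.100 = 0.0540
Half-life = ln 2 / λ = 0.6931 / 0.0540 ≈ 12.84 years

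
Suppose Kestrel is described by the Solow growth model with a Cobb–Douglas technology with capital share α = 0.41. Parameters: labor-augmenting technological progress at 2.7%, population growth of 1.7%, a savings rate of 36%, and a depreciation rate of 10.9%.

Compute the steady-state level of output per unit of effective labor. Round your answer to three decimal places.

y* ≈ 1.812

In steady state, investment equals break-even investment: s·k^α = (n + g + δ)·k.
Dividing both sides by k: k^(1−α) = s / (n + g + δ).
k^0.59 = 0.36 / (0.017 + 0.027 + 0.109) = 0.36 / 0.153 = 2.3529
k* = 2.3529^(1/0.59) ≈ 4.2642
y* = (k*)^α = 4.2642^0.41 ≈ 1.8123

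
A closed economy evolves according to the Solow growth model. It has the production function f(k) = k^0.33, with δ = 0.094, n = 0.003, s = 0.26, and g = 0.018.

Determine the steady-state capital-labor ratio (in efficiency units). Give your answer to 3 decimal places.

Steady state requires s·f(k) = (n + g + δ)·k, i.e. s·k^α = (n + g + δ)·k.
Rearranging, k^(1−α) = s / (n + g + δ).
k^0.67 = 0.26 / (0.003 + 0.018 + 0.094) = 0.26 / 0.115 = 2.2609
k* = 2.2609^(1/0.67) ≈ 3.3789

k* ≈ 3.379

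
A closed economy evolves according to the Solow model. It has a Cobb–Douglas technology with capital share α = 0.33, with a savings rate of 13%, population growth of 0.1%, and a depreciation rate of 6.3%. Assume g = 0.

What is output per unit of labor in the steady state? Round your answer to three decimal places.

y* = 1.418

Steady state requires s·f(k) = (n + δ)·k, i.e. s·k^α = (n + δ)·k.
Dividing both sides by k: k^(1−α) = s / (n + δ).
k^0.67 = 0.13 / (0.001 + 0.063) = 0.13 / 0.064 = 2.0313
k* = 2.0313^(1/0.67) ≈ 2.8798
y* = (k*)^α = 2.8798^0.33 ≈ 1.4177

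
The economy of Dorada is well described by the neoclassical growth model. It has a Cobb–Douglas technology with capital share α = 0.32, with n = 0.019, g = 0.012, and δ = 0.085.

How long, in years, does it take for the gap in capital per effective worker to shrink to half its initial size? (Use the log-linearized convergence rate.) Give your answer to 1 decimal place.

Near the steady state the convergence rate is λ = (1 − α)(n + g + δ).
λ = (1 − 0.32) × 0.116 = 0.68 × 0.116 = 0.07888
Half-life = ln 2 / λ = 0.6931 / 0.07888 ≈ 8.79 years

about 8.8 years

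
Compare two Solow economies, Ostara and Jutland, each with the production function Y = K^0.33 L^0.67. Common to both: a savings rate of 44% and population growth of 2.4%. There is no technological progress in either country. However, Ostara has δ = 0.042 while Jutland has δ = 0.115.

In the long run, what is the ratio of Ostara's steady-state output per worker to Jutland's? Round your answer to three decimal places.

Steady-state y* = [s/(n + δ)]^(α/(1−α)), so the ratio is [ (s_O/(n + δ)_O) / (s_J/(n + δ)_J) ]^0.4925.
s_O/(n + δ)_O = 0.44/0.066 = 6.6667; s_J/(n + δ)_J = 0.44/0.139 = 3.1655.
Ratio = (6.6667/3.1655)^0.4925 = 2.1060^0.4925 ≈ 1.4431

ratio ≈ 1.443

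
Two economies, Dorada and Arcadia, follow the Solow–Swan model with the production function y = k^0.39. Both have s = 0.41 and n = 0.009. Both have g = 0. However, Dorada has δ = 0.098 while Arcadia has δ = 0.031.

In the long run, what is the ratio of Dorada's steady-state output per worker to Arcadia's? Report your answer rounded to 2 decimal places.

y*_D / y*_A ≈ 0.53

Steady-state y* = [s/(n + δ)]^(α/(1−α)), so the ratio is [ (s_D/(n + δ)_D) / (s_A/(n + δ)_A) ]^0.6393.
s_D/(n + δ)_D = 0.41/0.107 = 3.8318; s_A/(n + δ)_A = 0.41/0.040 = 10.2500.
Ratio = (3.8318/10.2500)^0.6393 = 0.3738^0.6393 ≈ 0.5331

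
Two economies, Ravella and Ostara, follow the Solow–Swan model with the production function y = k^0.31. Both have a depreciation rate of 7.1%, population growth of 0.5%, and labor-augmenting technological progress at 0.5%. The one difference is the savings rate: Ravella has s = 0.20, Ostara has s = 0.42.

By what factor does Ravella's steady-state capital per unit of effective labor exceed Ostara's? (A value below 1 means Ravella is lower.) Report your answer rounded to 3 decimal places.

Steady-state k* = [s/(n + g + δ)]^(1/(1−α)), so the ratio is [ (s_R/(n + g + δ)_R) / (s_O/(n + g + δ)_O) ]^1.4493.
s_R/(n + g + δ)_R = 0.20/0.081 = 2.4691; s_O/(n + g + δ)_O = 0.42/0.081 = 5.1852.
Ratio = (2.4691/5.1852)^1.4493 = 0.4762^1.4493 ≈ 0.3412

ratio ≈ 0.341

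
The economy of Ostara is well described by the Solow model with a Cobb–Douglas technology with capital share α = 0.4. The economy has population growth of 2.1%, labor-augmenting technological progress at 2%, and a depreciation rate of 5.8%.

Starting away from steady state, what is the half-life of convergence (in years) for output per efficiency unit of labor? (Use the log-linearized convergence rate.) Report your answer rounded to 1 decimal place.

about 11.7 years

Near the steady state the convergence rate is λ = (1 − α)(n + g + δ).
λ = (1 − 0.4) × 0.099 = 0.6 × 0.099 = 0.0594
Half-life = ln 2 / λ = 0.6931 / 0.0594 ≈ 11.67 years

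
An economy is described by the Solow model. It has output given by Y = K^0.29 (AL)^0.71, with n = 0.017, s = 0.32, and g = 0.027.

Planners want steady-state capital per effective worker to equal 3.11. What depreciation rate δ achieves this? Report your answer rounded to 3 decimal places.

δ ≈ 0.099

Steady state requires s·f(k) = (n + g + δ)·k, i.e. s·k^α = (n + g + δ)·k.
So s / (n + g + δ) = (k*)^(1−α) = 3.11^0.71 = 2.2380.
Therefore n + g + δ = s / 2.2380 = 0.32 / 2.2380 = 0.1430, so δ = 0.1430 − 0.044 = 0.0990.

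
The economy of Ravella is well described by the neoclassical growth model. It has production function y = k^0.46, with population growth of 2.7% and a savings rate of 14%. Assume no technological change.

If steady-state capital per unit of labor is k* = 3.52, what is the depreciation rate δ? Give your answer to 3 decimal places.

At the steady state, Δk = 0, so s·k^α = (n + δ)·k.
So s / (n + δ) = (k*)^(1−α) = 3.52^0.54 = 1.9730.
Therefore n + δ = s / 1.9730 = 0.14 / 1.9730 = 0.0710, so δ = 0.0710 − 0.027 = 0.0440.

δ ≈ 0.044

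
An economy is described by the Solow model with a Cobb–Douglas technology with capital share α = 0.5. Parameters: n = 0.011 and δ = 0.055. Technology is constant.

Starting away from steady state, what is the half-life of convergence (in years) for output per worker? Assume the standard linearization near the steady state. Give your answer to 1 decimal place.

Near the steady state the convergence rate is λ = (1 − α)(n + δ).
λ = (1 − 0.5) × 0.066 = 0.5 × 0.066 = 0.0330
Half-life = ln 2 / λ = 0.6931 / 0.0330 ≈ 21.00 years

t_½ ≈ 21.0 years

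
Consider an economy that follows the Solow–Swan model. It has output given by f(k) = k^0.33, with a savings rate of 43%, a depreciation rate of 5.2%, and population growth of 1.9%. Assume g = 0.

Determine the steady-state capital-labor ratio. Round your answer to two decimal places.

In steady state, investment equals break-even investment: s·k^α = (n + δ)·k.
Rearranging, k^(1−α) = s / (n + δ).
k^0.67 = 0.43 / (0.019 + 0.052) = 0.43 / 0.071 = 6.0563
k* = 6.0563^(1/0.67) ≈ 14.7053

k* = 14.71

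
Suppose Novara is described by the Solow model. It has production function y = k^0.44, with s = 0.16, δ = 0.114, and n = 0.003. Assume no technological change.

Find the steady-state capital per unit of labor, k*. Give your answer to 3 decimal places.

At the steady state, Δk = 0, so s·k^α = (n + δ)·k.
Rearranging, k^(1−α) = s / (n + δ).
k^0.56 = 0.16 / (0.003 + 0.114) = 0.16 / 0.117 = 1.3675
k* = 1.3675^(1/0.56) ≈ 1.7487

k* = 1.749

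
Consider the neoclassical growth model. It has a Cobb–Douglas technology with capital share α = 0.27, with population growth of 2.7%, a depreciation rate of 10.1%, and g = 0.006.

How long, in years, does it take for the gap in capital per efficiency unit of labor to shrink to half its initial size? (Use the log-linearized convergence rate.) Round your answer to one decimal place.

t_½ ≈ 7.1 years

Near the steady state the convergence rate is λ = (1 − α)(n + g + δ).
λ = (1 − 0.27) × 0.134 = 0.73 × 0.134 = 0.09782
Half-life = ln 2 / λ = 0.6931 / 0.09782 ≈ 7.09 years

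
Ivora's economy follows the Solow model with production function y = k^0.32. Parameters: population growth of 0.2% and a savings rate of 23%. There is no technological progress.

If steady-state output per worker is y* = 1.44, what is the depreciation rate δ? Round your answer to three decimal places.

At the steady state, Δk = 0, so s·k^α = (n + δ)·k.
Since y* = [s/(n + δ)]^(α/(1−α)), we have s/(n + δ) = (y*)^((1−α)/α) = 1.44^2.125 = 2.1703.
Therefore n + δ = s / 2.1703 = 0.23 / 2.1703 = 0.1060, so δ = 0.1060 − 0.002 = 0.1040.

δ ≈ 0.104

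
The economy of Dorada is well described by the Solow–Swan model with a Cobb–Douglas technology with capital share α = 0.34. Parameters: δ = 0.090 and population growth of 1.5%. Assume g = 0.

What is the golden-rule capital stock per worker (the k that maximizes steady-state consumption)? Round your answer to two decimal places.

The golden rule sets f'(k) = n + δ, i.e. α·k^(α−1) = n + δ.
So k^(1−α) = α / (n + δ) = 0.34 / 0.105 = 3.2381.
k_gold = 3.2381^(1/0.66) ≈ 5.9315

k_gold ≈ 5.93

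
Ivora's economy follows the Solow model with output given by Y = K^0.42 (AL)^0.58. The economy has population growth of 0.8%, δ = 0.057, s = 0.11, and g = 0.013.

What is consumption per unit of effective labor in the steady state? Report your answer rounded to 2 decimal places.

Steady state requires s·f(k) = (n + g + δ)·k, i.e. s·k^α = (n + g + δ)·k.
Dividing both sides by k: k^(1−α) = s / (n + g + δ).
k^0.58 = 0.11 / (0.008 + 0.013 + 0.057) = 0.11 / 0.078 = 1.4103
k* = 1.4103^(1/0.58) ≈ 1.8090
y* = (k*)^α = 1.8090^0.42 ≈ 1.2827
c* = (1 − s)·y* = (1 − 0.11) × 1.2827 ≈ 1.1416

c* = 1.14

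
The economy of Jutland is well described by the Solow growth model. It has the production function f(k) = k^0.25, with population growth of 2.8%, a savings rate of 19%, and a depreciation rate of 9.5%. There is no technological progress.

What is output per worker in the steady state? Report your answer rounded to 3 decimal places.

y* = 1.156

In steady state, investment equals break-even investment: s·k^α = (n + δ)·k.
Rearranging, k^(1−α) = s / (n + δ).
k^0.75 = 0.19 / (0.028 + 0.095) = 0.19 / 0.123 = 1.5447
k* = 1.5447^(1/0.75) ≈ 1.7856
y* = (k*)^α = 1.7856^0.25 ≈ 1.1560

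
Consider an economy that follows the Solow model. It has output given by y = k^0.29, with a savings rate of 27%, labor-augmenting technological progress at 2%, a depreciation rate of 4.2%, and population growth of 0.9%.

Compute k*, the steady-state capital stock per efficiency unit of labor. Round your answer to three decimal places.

k* ≈ 6.562

In steady state, investment equals break-even investment: s·k^α = (n + g + δ)·k.
Dividing both sides by k: k^(1−α) = s / (n + g + δ).
k^0.71 = 0.27 / (0.009 + 0.020 + 0.042) = 0.27 / 0.071 = 3.8028
k* = 3.8028^(1/0.71) ≈ 6.5622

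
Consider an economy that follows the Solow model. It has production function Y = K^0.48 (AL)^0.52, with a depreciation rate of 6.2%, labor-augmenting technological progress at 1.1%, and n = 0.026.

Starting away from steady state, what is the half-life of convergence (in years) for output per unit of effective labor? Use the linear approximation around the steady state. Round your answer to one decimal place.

half-life ≈ 13.5 years

Near the steady state the convergence rate is λ = (1 − α)(n + g + δ).
λ = (1 − 0.48) × 0.099 = 0.52 × 0.099 = 0.05148
Half-life = ln 2 / λ = 0.6931 / 0.05148 ≈ 13.46 years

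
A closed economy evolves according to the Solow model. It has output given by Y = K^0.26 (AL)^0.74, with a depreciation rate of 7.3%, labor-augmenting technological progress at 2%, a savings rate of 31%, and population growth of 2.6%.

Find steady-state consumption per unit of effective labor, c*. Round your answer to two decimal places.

In steady state, investment equals break-even investment: s·k^α = (n + g + δ)·k.
Dividing both sides by k: k^(1−α) = s / (n + g + δ).
k^0.74 = 0.31 / (0.026 + 0.020 + 0.073) = 0.31 / 0.119 = 2.6050
k* = 2.6050^(1/0.74) ≈ 3.6467
y* = (k*)^α = 3.6467^0.26 ≈ 1.3999
c* = (1 − s)·y* = (1 − 0.31) × 1.3999 ≈ 0.9659

c* = 0.97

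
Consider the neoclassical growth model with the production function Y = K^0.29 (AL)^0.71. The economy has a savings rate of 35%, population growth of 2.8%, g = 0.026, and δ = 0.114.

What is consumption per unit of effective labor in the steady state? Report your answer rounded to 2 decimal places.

In steady state, investment equals break-even investment: s·k^α = (n + g + δ)·k.
Rearranging, k^(1−α) = s / (n + g + δ).
k^0.71 = 0.35 / (0.028 + 0.026 + 0.114) = 0.35 / 0.168 = 2.0833
k* = 2.0833^(1/0.71) ≈ 2.8116
y* = (k*)^α = 2.8116^0.29 ≈ 1.3496
c* = (1 − s)·y* = (1 − 0.35) × 1.3496 ≈ 0.8772

c* ≈ 0.88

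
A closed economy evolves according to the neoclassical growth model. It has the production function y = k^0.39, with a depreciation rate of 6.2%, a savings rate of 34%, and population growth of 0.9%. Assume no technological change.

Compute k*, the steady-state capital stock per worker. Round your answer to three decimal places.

k* = 13.035

At the steady state, Δk = 0, so s·k^α = (n + δ)·k.
Rearranging, k^(1−α) = s / (n + δ).
k^0.61 = 0.34 / (0.009 + 0.062) = 0.34 / 0.071 = 4.7887
k* = 4.7887^(1/0.61) ≈ 13.0350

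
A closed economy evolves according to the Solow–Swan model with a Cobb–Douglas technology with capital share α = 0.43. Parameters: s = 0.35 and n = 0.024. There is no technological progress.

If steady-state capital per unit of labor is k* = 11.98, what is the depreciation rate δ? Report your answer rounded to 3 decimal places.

δ ≈ 0.061

At the steady state, Δk = 0, so s·k^α = (n + δ)·k.
So s / (n + δ) = (k*)^(1−α) = 11.98^0.57 = 4.1183.
Therefore n + δ = s / 4.1183 = 0.35 / 4.1183 = 0.0850, so δ = 0.0850 − 0.024 = 0.0610.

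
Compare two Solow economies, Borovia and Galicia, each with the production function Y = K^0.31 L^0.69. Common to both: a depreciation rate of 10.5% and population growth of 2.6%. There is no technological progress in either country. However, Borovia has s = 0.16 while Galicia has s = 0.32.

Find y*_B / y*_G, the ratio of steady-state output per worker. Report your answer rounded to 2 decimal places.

ratio ≈ 0.73

Steady-state y* = [s/(n + δ)]^(α/(1−α)), so the ratio is [ (s_B/(n + δ)_B) / (s_G/(n + δ)_G) ]^0.4493.
s_B/(n + δ)_B = 0.16/0.131 = 1.2214; s_G/(n + δ)_G = 0.32/0.131 = 2.4427.
Ratio = (1.2214/2.4427)^0.4493 = 0.5000^0.4493 ≈ 0.7324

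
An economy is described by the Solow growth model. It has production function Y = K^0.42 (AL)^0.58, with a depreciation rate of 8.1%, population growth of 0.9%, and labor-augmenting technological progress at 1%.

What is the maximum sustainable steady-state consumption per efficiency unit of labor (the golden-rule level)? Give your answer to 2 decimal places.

c_gold ≈ 1.64

At the golden rule, f'(k) = n + g + δ, so α·k^(α−1) = n + g + δ and k_gold = (α/(n + g + δ))^(1/(1−α)).
k_gold = (0.42/0.100)^(1/0.58) = 4.2000^1.7241 ≈ 11.8726
c_gold = f(k_gold) − (n + g + δ)·k_gold = 2.8269 − 0.100×11.8726 ≈ 1.6396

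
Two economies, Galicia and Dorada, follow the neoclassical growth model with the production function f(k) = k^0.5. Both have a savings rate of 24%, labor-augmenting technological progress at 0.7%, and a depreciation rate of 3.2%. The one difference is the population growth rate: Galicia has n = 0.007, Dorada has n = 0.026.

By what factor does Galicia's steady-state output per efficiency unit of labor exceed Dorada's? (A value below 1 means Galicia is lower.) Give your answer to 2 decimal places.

y*_G / y*_D ≈ 1.41

Steady-state y* = [s/(n + g + δ)]^(α/(1−α)), so the ratio is [ (s_G/(n + g + δ)_G) / (s_D/(n + g + δ)_D) ]^1.
s_G/(n + g + δ)_G = 0.24/0.046 = 5.2174; s_D/(n + g + δ)_D = 0.24/0.065 = 3.6923.
Ratio = (5.2174/3.6923)^1 = 1.4130^1 ≈ 1.4130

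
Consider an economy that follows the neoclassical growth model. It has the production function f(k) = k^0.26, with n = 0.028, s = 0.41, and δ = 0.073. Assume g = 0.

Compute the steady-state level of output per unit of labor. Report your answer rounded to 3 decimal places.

In steady state, investment equals break-even investment: s·k^α = (n + δ)·k.
Dividing both sides by k: k^(1−α) = s / (n + δ).
k^0.74 = 0.41 / (0.028 + 0.073) = 0.41 / 0.101 = 4.0594
k* = 4.0594^(1/0.74) ≈ 6.6412
y* = (k*)^α = 6.6412^0.26 ≈ 1.6360

y* ≈ 1.636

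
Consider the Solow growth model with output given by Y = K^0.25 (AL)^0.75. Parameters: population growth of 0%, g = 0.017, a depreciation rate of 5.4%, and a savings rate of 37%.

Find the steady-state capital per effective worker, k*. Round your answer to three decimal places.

At the steady state, Δk = 0, so s·k^α = (n + g + δ)·k.
Dividing both sides by k: k^(1−α) = s / (n + g + δ).
k^0.75 = 0.37 / (0.000 + 0.017 + 0.054) = 0.37 / 0.071 = 5.2113
k* = 5.2113^(1/0.75) ≈ 9.0350

k* = 9.035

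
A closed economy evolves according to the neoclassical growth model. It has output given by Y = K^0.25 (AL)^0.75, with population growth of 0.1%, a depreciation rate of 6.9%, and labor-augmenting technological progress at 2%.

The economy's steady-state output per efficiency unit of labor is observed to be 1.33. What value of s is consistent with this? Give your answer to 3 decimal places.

At the steady state, Δk = 0, so s·k^α = (n + g + δ)·k.
Since y* = [s/(n + g + δ)]^(α/(1−α)), we have s/(n + g + δ) = (y*)^((1−α)/α) = 1.33^3 = 2.3526.
Therefore s = 2.3526 × (n + g + δ) = 2.3526 × 0.090 = 0.2117.

s ≈ 0.212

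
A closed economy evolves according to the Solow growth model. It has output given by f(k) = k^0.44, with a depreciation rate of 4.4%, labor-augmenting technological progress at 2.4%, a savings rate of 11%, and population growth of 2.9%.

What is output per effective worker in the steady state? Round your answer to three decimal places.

At the steady state, Δk = 0, so s·k^α = (n + g + δ)·k.
Rearranging, k^(1−α) = s / (n + g + δ).
k^0.56 = 0.11 / (0.029 + 0.024 + 0.044) = 0.11 / 0.097 = 1.1340
k* = 1.1340^(1/0.56) ≈ 1.2518
y* = (k*)^α = 1.2518^0.44 ≈ 1.1039

y* ≈ 1.104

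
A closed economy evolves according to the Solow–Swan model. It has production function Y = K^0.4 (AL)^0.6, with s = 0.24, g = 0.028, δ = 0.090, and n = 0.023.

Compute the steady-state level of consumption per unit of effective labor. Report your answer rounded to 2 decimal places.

c* = 1.08

At the steady state, Δk = 0, so s·k^α = (n + g + δ)·k.
Dividing both sides by k: k^(1−α) = s / (n + g + δ).
k^0.6 = 0.24 / (0.023 + 0.028 + 0.090) = 0.24 / 0.141 = 1.7021
k* = 1.7021^(1/0.6) ≈ 2.4265
y* = (k*)^α = 2.4265^0.4 ≈ 1.4256
c* = (1 − s)·y* = (1 − 0.24) × 1.4256 ≈ 1.0835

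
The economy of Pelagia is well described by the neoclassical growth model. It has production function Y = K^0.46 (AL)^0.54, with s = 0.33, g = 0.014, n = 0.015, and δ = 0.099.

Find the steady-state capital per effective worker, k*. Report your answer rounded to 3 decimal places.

In steady state, investment equals break-even investment: s·k^α = (n + g + δ)·k.
Dividing both sides by k: k^(1−α) = s / (n + g + δ).
k^0.54 = 0.33 / (0.015 + 0.014 + 0.099) = 0.33 / 0.128 = 2.5781
k* = 2.5781^(1/0.54) ≈ 5.7765

k* = 5.777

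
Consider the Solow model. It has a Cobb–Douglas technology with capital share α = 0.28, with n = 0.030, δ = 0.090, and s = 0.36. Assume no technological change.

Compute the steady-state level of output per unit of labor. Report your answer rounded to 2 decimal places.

At the steady state, Δk = 0, so s·k^α = (n + δ)·k.
Dividing both sides by k: k^(1−α) = s / (n + δ).
k^0.72 = 0.36 / (0.030 + 0.090) = 0.36 / 0.120 = 3.0000
k* = 3.0000^(1/0.72) ≈ 4.5991
y* = (k*)^α = 4.5991^0.28 ≈ 1.5330

y* = 1.53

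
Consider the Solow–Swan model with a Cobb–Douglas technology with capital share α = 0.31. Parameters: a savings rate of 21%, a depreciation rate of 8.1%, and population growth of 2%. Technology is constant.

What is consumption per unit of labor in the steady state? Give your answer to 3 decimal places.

At the steady state, Δk = 0, so s·k^α = (n + δ)·k.
Rearranging, k^(1−α) = s / (n + δ).
k^0.69 = 0.21 / (0.020 + 0.081) = 0.21 / 0.101 = 2.0792
k* = 2.0792^(1/0.69) ≈ 2.8888
y* = (k*)^α = 2.8888^0.31 ≈ 1.3894
c* = (1 − s)·y* = (1 − 0.21) × 1.3894 ≈ 1.0976

c* ≈ 1.098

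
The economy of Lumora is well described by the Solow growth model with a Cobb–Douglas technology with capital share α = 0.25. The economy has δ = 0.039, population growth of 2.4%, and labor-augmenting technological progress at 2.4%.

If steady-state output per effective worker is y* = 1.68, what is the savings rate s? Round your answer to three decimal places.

At the steady state, Δk = 0, so s·k^α = (n + g + δ)·k.
Since y* = [s/(n + g + δ)]^(α/(1−α)), we have s/(n + g + δ) = (y*)^((1−α)/α) = 1.68^3 = 4.7416.
Therefore s = 4.7416 × (n + g + δ) = 4.7416 × 0.087 = 0.4125.

s ≈ 0.413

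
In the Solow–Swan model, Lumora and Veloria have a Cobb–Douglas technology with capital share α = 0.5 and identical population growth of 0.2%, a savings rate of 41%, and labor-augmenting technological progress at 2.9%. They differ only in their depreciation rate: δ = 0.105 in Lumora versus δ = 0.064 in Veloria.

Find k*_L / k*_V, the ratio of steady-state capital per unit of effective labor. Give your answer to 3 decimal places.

k*_L / k*_V ≈ 0.488

Steady-state k* = [s/(n + g + δ)]^(1/(1−α)), so the ratio is [ (s_L/(n + g + δ)_L) / (s_V/(n + g + δ)_V) ]^2.
s_L/(n + g + δ)_L = 0.41/0.136 = 3.0147; s_V/(n + g + δ)_V = 0.41/0.095 = 4.3158.
Ratio = (3.0147/4.3158)^2 = 0.6985^2 ≈ 0.4879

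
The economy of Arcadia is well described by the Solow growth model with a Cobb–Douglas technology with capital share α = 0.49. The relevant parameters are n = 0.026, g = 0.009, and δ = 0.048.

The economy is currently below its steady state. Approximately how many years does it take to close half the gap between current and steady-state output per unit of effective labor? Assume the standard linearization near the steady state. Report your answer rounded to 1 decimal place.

half-life ≈ 16.4 years

Near the steady state the convergence rate is λ = (1 − α)(n + g + δ).
λ = (1 − 0.49) × 0.083 = 0.51 × 0.083 = 0.04233
Half-life = ln 2 / λ = 0.6931 / 0.04233 ≈ 16.37 years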